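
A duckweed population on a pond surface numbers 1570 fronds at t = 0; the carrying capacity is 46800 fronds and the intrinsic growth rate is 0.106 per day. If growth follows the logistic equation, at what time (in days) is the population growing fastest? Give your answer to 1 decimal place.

31.7 days

Logistic growth is fastest at N = K/2 = 23400.
A = (K − N₀)/N₀ = 28.809. Set K/(1 + A·e^(−rt)) = K/2 → A·e^(−rt) = 1.
e^(−0.106t) = 1/28.809 = 0.0347115, so t = ln(28.809)/0.106 = 3.3607/0.106 = 31.705.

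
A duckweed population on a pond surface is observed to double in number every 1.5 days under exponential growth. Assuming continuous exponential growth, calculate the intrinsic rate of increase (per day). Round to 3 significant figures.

r = ln(2)/t_d = 0.6931/1.5 = 0.4621.

0.462 per day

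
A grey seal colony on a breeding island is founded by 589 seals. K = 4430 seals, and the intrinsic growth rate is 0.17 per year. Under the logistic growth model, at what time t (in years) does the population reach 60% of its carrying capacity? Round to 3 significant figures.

13.4 years

A = (K − N₀)/N₀ = (4430 − 589)/589 = 6.5212.
Solve 4430/(1 + 6.5212·e^(−0.17t)) = 2658: 1 + 6.5212·e^(−0.17t) = 1.6667, so e^(−0.17t) = 0.10223.
−0.17·t = ln(0.10223) = -2.2805, so t = 2.2805/0.17 = 13.415.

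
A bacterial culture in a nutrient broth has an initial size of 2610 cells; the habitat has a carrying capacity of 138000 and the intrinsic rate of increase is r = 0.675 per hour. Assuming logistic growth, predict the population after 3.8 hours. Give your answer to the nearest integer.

27655 cells

A = (K − N₀)/N₀ = (138000 − 2610)/2610 = 51.874.
N(t) = K/(1 + A·e^(−rt)) = 138000/(1 + 51.874×e^(−0.675×3.8)).
e^(−2.565) = 0.076919; denominator = 1 + 51.874×0.076919 = 4.9901.
N = 138000/4.9901 = 27654.9.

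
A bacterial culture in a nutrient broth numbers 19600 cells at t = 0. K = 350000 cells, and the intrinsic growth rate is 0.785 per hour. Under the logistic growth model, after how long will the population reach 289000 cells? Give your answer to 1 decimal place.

5.6 hours

A = (K − N₀)/N₀ = (350000 − 19600)/19600 = 16.857.
Solve 350000/(1 + 16.857·e^(−0.785t)) = 289000: 1 + 16.857·e^(−0.785t) = 1.2111, so e^(−0.785t) = 0.0125213.
−0.785·t = ln(0.0125213) = -4.3803, so t = 4.3803/0.785 = 5.58.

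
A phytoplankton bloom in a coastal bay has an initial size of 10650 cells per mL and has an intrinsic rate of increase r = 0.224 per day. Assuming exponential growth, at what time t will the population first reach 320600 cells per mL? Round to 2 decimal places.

15.20 days

Set N₀·e^(rt) = 320600: e^(0.224·t) = 320600/10650 = 30.103.
0.224·t = ln(30.103) = 3.4046, so t = 3.4046/0.224 = 15.199.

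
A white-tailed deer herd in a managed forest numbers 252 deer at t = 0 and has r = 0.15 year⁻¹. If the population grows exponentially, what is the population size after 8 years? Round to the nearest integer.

N(t) = N₀·e^(rt) = 252 × e^(0.15×8) = 252 × e^1.2.
e^1.2 ≈ 3.3201, so N ≈ 252 × 3.3201 = 836.669.

837 deer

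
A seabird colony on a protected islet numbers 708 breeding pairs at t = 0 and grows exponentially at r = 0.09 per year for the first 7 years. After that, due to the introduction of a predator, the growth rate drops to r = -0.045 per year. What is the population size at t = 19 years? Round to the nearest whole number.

Phase 1: N(7) = 708·e^(0.09×7) = 708·e^0.63 = 1329.35.
Phase 2 runs for 19 − 7 = 12 years at r = -0.045.
N(19) = 1329.35·e^(-0.045×12) = 1329.35·e^-0.54 = 774.675.

775 breeding pairs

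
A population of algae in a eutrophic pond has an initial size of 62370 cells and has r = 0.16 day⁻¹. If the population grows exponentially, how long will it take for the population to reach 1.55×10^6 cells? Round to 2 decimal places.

Set N₀·e^(rt) = 1.55×10^6: e^(0.16·t) = 1.55×10^6/62370 = 24.852.
0.16·t = ln(24.852) = 3.2129, so t = 3.2129/0.16 = 20.081.

20.08 days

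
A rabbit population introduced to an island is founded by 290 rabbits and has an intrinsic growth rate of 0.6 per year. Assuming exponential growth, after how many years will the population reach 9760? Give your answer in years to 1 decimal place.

5.9 years

Set N₀·e^(rt) = 9760: e^(0.6·t) = 9760/290 = 33.655.
0.6·t = ln(33.655) = 3.5162, so t = 3.5162/0.6 = 5.8603.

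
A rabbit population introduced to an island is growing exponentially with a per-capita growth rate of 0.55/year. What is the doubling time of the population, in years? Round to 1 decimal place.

Doubling time t_d = ln(2)/r = 0.6931/0.55 = 1.2603.

1.3 years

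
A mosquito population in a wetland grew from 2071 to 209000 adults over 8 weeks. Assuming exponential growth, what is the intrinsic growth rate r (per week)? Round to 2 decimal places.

0.58 per week

From N(t) = N₀·e^(rt): e^(r·8) = 209000/2071 = 100.92.
r·8 = ln(100.92) = 4.6143, so r = 4.6143/8 = 0.57679.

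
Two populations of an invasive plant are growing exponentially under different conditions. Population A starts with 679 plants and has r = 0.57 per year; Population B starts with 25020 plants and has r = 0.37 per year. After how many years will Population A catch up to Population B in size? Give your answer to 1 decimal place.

18.0 years

Set 679·e^(0.57t) = 25020·e^(0.37t).
e^((0.57 − 0.37)t) = 25020/679 → e^(0.2·t) = 36.848.
0.2·t = ln(36.848) = 3.6068, so t = 3.6068/0.2 = 18.034.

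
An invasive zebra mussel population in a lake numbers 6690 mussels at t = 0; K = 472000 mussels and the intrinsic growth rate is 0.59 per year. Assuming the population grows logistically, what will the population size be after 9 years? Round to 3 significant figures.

351000 mussels

A = (K − N₀)/N₀ = (472000 − 6690)/6690 = 69.553.
N(t) = K/(1 + A·e^(−rt)) = 472000/(1 + 69.553×e^(−0.59×9)).
e^(−5.31) = 0.0049419; denominator = 1 + 69.553×0.0049419 = 1.3437.
N = 472000/1.3437 = 351262.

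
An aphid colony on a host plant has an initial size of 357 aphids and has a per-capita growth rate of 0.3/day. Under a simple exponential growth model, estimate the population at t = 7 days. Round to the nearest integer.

2915 aphids

N(t) = N₀·e^(rt) = 357 × e^(0.3×7) = 357 × e^2.1.
e^2.1 ≈ 8.1662, so N ≈ 357 × 8.1662 = 2915.32.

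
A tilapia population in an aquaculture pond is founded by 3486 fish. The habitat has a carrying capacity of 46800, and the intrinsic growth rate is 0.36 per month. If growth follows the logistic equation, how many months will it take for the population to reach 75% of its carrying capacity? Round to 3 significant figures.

A = (K − N₀)/N₀ = (46800 − 3486)/3486 = 12.425.
Solve 46800/(1 + 12.425·e^(−0.36t)) = 35100: 1 + 12.425·e^(−0.36t) = 1.3333, so e^(−0.36t) = 0.0268274.
−0.36·t = ln(0.0268274) = -3.6183, so t = 3.6183/0.36 = 10.051.

10.1 months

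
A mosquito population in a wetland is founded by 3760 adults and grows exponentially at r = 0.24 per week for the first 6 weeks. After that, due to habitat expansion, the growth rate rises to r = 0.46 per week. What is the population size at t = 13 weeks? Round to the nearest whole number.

Phase 1: N(6) = 3760·e^(0.24×6) = 3760·e^1.44 = 15869.8.
Phase 2 runs for 13 − 6 = 7 weeks at r = 0.46.
N(13) = 15869.8·e^(0.46×7) = 15869.8·e^3.22 = 397192.

397192 adults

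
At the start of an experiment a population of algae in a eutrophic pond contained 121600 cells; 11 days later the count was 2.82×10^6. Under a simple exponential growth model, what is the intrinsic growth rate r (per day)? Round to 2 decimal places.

From N(t) = N₀·e^(rt): e^(r·11) = 2.82×10^6/121600 = 23.191.
r·11 = ln(23.191) = 3.1438, so r = 3.1438/11 = 0.2858.

0.29 per day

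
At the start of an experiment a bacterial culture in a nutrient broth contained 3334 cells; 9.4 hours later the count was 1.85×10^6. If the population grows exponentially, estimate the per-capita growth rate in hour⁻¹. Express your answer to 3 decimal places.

0.672 per hour

From N(t) = N₀·e^(rt): e^(r·9.4) = 1.85×10^6/3334 = 554.89.
r·9.4 = ln(554.89) = 6.3188, so r = 6.3188/9.4 = 0.67221.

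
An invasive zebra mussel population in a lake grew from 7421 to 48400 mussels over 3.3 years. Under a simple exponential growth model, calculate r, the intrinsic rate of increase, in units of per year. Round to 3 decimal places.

0.568 per year

From N(t) = N₀·e^(rt): e^(r·3.3) = 48400/7421 = 6.522.
r·3.3 = ln(6.522) = 1.8752, so r = 1.8752/3.3 = 0.56824.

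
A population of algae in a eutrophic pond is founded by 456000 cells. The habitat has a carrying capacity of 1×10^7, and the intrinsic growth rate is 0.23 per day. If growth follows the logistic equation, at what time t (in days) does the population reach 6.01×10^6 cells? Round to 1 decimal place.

15.0 days

A = (K − N₀)/N₀ = (1×10^7 − 456000)/456000 = 20.93.
Solve 1×10^7/(1 + 20.93·e^(−0.23t)) = 6.01×10^6: 1 + 20.93·e^(−0.23t) = 1.6639, so e^(−0.23t) = 0.03172.
−0.23·t = ln(0.03172) = -3.4508, so t = 3.4508/0.23 = 15.004.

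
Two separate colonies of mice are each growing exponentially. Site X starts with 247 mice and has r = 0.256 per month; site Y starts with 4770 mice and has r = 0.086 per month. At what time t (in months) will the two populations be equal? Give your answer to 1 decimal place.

17.4 months

Set 247·e^(0.256t) = 4770·e^(0.086t).
e^((0.256 − 0.086)t) = 4770/247 → e^(0.17·t) = 19.312.
0.17·t = ln(19.312) = 2.9607, so t = 2.9607/0.17 = 17.416.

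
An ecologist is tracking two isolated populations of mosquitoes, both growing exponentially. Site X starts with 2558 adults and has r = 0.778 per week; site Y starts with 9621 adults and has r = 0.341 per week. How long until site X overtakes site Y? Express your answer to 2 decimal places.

Set 2558·e^(0.778t) = 9621·e^(0.341t).
e^((0.778 − 0.341)t) = 9621/2558 → e^(0.437·t) = 3.7611.
0.437·t = ln(3.7611) = 1.3247, so t = 1.3247/0.437 = 3.0314.

3.03 weeks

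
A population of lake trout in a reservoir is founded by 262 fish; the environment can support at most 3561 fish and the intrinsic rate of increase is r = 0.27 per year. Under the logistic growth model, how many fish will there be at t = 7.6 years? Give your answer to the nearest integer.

A = (K − N₀)/N₀ = (3561 − 262)/262 = 12.592.
N(t) = K/(1 + A·e^(−rt)) = 3561/(1 + 12.592×e^(−0.27×7.6)).
e^(−2.052) = 0.12848; denominator = 1 + 12.592×0.12848 = 2.6177.
N = 3561/2.6177 = 1360.33.

1360 fish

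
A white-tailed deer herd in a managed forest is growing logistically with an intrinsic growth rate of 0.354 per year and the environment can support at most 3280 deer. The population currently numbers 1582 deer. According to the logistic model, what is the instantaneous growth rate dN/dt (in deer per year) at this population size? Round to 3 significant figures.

dN/dt = rN(1 − N/K) = 0.354 × 1582 × (1 − 1582/3280).
1 − 1582/3280 = 0.51768; dN/dt = 0.354 × 1582 × 0.51768 = 289.92.

290 deer per year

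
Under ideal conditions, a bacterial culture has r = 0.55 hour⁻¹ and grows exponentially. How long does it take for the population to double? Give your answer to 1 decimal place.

Doubling time t_d = ln(2)/r = 0.6931/0.55 = 1.2603.

1.3 hours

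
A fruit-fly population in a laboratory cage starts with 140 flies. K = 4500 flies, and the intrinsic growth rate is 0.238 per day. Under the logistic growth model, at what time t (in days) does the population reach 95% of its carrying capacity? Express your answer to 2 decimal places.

A = (K − N₀)/N₀ = (4500 − 140)/140 = 31.143.
Solve 4500/(1 + 31.143·e^(−0.238t)) = 4275: 1 + 31.143·e^(−0.238t) = 1.0526, so e^(−0.238t) = 0.00169.
−0.238·t = ln(0.00169) = -6.383, so t = 6.383/0.238 = 26.819.

26.82 days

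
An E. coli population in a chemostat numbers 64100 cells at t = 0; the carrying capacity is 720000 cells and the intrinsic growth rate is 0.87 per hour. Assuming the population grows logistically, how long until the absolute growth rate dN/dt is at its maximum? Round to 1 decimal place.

Logistic growth is fastest at N = K/2 = 360000.
A = (K − N₀)/N₀ = 10.232. Set K/(1 + A·e^(−rt)) = K/2 → A·e^(−rt) = 1.
e^(−0.87t) = 1/10.232 = 0.0977283, so t = ln(10.232)/0.87 = 2.3256/0.87 = 2.6731.

2.7 hours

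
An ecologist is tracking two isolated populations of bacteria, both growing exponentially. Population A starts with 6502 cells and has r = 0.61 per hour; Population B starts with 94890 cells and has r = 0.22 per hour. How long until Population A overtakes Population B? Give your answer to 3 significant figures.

Set 6502·e^(0.61t) = 94890·e^(0.22t).
e^((0.61 − 0.22)t) = 94890/6502 → e^(0.39·t) = 14.594.
0.39·t = ln(14.594) = 2.6806, so t = 2.6806/0.39 = 6.8734.

6.87 hours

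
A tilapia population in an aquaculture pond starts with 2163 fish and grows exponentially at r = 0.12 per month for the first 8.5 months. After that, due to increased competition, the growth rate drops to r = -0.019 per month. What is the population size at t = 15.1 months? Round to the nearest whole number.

Phase 1: N(8.5) = 2163·e^(0.12×8.5) = 2163·e^1.02 = 5998.42.
Phase 2 runs for 15.1 − 8.5 = 6.6 months at r = -0.019.
N(15.1) = 5998.42·e^(-0.019×6.6) = 5998.42·e^-0.1254 = 5291.47.

5291 fish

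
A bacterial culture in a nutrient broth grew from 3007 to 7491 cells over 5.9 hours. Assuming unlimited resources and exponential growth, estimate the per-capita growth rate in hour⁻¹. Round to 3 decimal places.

0.155 per hour

From N(t) = N₀·e^(rt): e^(r·5.9) = 7491/3007 = 2.4912.
r·5.9 = ln(2.4912) = 0.91276, so r = 0.91276/5.9 = 0.1547.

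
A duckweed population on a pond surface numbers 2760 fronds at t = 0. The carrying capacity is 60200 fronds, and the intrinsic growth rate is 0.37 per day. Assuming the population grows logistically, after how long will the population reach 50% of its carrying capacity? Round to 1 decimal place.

8.2 days

A = (K − N₀)/N₀ = (60200 − 2760)/2760 = 20.812.
Solve 60200/(1 + 20.812·e^(−0.37t)) = 30100: 1 + 20.812·e^(−0.37t) = 2, so e^(−0.37t) = 0.0480501.
−0.37·t = ln(0.0480501) = -3.0355, so t = 3.0355/0.37 = 8.2041.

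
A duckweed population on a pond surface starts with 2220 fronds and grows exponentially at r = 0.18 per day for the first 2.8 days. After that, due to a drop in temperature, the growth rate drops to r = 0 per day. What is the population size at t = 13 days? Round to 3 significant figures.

Phase 1: N(2.8) = 2220·e^(0.18×2.8) = 2220·e^0.504 = 3674.83.
Phase 2 runs for 13 − 2.8 = 10.2 days at r = 0.
N(13) = 3674.83·e^(0×10.2) = 3674.83·e^-0 = 3674.83.

3670 fronds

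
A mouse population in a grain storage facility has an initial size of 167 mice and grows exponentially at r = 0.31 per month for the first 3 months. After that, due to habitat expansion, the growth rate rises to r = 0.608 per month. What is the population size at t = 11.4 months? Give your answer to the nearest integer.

Phase 1: N(3) = 167·e^(0.31×3) = 167·e^0.93 = 423.263.
Phase 2 runs for 11.4 − 3 = 8.4 months at r = 0.608.
N(11.4) = 423.263·e^(0.608×8.4) = 423.263·e^5.107 = 69926.1.

69926 mice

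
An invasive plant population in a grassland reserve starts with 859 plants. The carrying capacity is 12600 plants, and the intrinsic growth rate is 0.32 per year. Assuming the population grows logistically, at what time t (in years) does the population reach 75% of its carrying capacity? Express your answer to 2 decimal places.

A = (K − N₀)/N₀ = (12600 − 859)/859 = 13.668.
Solve 12600/(1 + 13.668·e^(−0.32t)) = 9450: 1 + 13.668·e^(−0.32t) = 1.3333, so e^(−0.32t) = 0.0243875.
−0.32·t = ln(0.0243875) = -3.7137, so t = 3.7137/0.32 = 11.605.

11.61 years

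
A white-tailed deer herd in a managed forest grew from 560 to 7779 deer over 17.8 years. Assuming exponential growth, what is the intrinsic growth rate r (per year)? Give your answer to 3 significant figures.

From N(t) = N₀·e^(rt): e^(r·17.8) = 7779/560 = 13.891.
r·17.8 = ln(13.891) = 2.6312, so r = 2.6312/17.8 = 0.14782.

0.148 per year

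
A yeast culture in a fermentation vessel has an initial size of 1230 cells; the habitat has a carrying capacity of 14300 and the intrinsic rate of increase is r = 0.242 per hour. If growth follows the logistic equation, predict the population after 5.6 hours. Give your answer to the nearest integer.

A = (K − N₀)/N₀ = (14300 − 1230)/1230 = 10.626.
N(t) = K/(1 + A·e^(−rt)) = 14300/(1 + 10.626×e^(−0.242×5.6)).
e^(−1.355) = 0.2579; denominator = 1 + 10.626×0.2579 = 3.7404.
N = 14300/3.7404 = 3823.12.

3823 cells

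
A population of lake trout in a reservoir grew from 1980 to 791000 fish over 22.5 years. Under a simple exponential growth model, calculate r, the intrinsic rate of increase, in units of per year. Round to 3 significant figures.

0.266 per year

From N(t) = N₀·e^(rt): e^(r·22.5) = 791000/1980 = 399.49.
r·22.5 = ln(399.49) = 5.9902, so r = 5.9902/22.5 = 0.26623.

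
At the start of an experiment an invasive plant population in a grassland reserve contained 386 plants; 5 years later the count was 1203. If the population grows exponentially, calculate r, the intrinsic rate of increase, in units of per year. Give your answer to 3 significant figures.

From N(t) = N₀·e^(rt): e^(r·5) = 1203/386 = 3.1166.
r·5 = ln(3.1166) = 1.1367, so r = 1.1367/5 = 0.22735.

0.227 per year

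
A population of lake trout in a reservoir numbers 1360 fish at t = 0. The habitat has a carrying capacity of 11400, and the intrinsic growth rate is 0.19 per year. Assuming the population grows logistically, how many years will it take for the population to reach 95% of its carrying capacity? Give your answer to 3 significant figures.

26.0 years

A = (K − N₀)/N₀ = (11400 − 1360)/1360 = 7.3824.
Solve 11400/(1 + 7.3824·e^(−0.19t)) = 10830: 1 + 7.3824·e^(−0.19t) = 1.0526, so e^(−0.19t) = 0.00712938.
−0.19·t = ln(0.00712938) = -4.9435, so t = 4.9435/0.19 = 26.019.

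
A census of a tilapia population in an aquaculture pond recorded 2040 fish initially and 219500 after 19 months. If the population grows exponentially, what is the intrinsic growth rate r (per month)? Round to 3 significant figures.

From N(t) = N₀·e^(rt): e^(r·19) = 219500/2040 = 107.6.
r·19 = ln(107.6) = 4.6784, so r = 4.6784/19 = 0.24623.

0.246 per month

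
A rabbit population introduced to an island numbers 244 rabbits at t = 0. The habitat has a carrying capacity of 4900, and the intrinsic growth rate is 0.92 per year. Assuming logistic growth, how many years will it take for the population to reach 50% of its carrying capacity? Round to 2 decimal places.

A = (K − N₀)/N₀ = (4900 − 244)/244 = 19.082.
Solve 4900/(1 + 19.082·e^(−0.92t)) = 2450: 1 + 19.082·e^(−0.92t) = 2, so e^(−0.92t) = 0.0524055.
−0.92·t = ln(0.0524055) = -2.9487, so t = 2.9487/0.92 = 3.2052.

3.21 years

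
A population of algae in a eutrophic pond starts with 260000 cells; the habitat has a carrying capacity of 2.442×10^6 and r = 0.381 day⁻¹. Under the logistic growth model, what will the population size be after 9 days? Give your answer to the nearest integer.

1919701 cells

A = (K − N₀)/N₀ = (2.442×10^6 − 260000)/260000 = 8.3923.
N(t) = K/(1 + A·e^(−rt)) = 2.442×10^6/(1 + 8.3923×e^(−0.381×9)).
e^(−3.429) = 0.032419; denominator = 1 + 8.3923×0.032419 = 1.2721.
N = 2.442×10^6/1.2721 = 1.919701×10^6.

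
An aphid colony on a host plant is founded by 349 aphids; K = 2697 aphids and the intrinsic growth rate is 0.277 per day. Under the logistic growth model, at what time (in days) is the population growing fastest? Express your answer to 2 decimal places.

Logistic growth is fastest at N = K/2 = 1348.5.
A = (K − N₀)/N₀ = 6.7278. Set K/(1 + A·e^(−rt)) = K/2 → A·e^(−rt) = 1.
e^(−0.277t) = 1/6.7278 = 0.148637, so t = ln(6.7278)/0.277 = 1.9062/0.277 = 6.8818.

6.88 days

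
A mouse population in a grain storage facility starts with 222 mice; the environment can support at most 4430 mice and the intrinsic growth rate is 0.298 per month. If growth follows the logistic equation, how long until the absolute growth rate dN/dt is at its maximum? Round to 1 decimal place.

9.9 months

Logistic growth is fastest at N = K/2 = 2215.
A = (K − N₀)/N₀ = 18.955. Set K/(1 + A·e^(−rt)) = K/2 → A·e^(−rt) = 1.
e^(−0.298t) = 1/18.955 = 0.0527567, so t = ln(18.955)/0.298 = 2.9421/0.298 = 9.8727.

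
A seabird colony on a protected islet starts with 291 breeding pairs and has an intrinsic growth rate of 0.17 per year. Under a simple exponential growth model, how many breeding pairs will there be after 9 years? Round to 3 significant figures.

N(t) = N₀·e^(rt) = 291 × e^(0.17×9) = 291 × e^1.53.
e^1.53 ≈ 4.6182, so N ≈ 291 × 4.6182 = 1343.89.

1340 breeding pairs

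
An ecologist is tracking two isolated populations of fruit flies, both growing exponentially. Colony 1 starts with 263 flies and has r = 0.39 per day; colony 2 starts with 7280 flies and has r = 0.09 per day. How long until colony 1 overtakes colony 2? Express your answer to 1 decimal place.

11.1 days

Set 263·e^(0.39t) = 7280·e^(0.09t).
e^((0.39 − 0.09)t) = 7280/263 → e^(0.3·t) = 27.681.
0.3·t = ln(27.681) = 3.3207, so t = 3.3207/0.3 = 11.069.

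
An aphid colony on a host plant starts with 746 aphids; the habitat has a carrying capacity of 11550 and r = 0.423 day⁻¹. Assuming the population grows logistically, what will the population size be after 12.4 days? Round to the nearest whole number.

A = (K − N₀)/N₀ = (11550 − 746)/746 = 14.483.
N(t) = K/(1 + A·e^(−rt)) = 11550/(1 + 14.483×e^(−0.423×12.4)).
e^(−5.245) = 0.0052728; denominator = 1 + 14.483×0.0052728 = 1.0764.
N = 11550/1.0764 = 10730.6.

10731 aphids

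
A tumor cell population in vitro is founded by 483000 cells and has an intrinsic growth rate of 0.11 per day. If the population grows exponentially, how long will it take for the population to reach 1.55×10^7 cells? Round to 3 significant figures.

31.5 days

Set N₀·e^(rt) = 1.55×10^7: e^(0.11·t) = 1.55×10^7/483000 = 32.091.
0.11·t = ln(32.091) = 3.4686, so t = 3.4686/0.11 = 31.533.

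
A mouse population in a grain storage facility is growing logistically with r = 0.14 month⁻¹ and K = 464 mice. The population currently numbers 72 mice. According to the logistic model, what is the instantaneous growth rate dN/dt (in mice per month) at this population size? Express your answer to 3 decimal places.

dN/dt = rN(1 − N/K) = 0.14 × 72 × (1 − 72/464).
1 − 72/464 = 0.84483; dN/dt = 0.14 × 72 × 0.84483 = 8.5159.

8.516 mice per month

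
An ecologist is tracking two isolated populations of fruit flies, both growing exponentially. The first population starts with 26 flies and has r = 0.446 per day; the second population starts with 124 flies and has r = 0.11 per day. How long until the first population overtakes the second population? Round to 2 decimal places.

4.65 days

Set 26·e^(0.446t) = 124·e^(0.11t).
e^((0.446 − 0.11)t) = 124/26 → e^(0.336·t) = 4.7692.
0.336·t = ln(4.7692) = 1.5622, so t = 1.5622/0.336 = 4.6494.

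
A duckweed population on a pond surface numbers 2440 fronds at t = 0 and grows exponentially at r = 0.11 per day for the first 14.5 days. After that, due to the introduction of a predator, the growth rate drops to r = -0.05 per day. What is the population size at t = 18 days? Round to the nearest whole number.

10095 fronds

Phase 1: N(14.5) = 2440·e^(0.11×14.5) = 2440·e^1.595 = 12025.1.
Phase 2 runs for 18 − 14.5 = 3.5 days at r = -0.05.
N(18) = 12025.1·e^(-0.05×3.5) = 12025.1·e^-0.175 = 10094.6.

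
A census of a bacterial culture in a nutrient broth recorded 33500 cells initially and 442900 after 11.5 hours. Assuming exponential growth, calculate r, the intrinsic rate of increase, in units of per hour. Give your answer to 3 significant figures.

0.225 per hour

From N(t) = N₀·e^(rt): e^(r·11.5) = 442900/33500 = 13.221.
r·11.5 = ln(13.221) = 2.5818, so r = 2.5818/11.5 = 0.2245.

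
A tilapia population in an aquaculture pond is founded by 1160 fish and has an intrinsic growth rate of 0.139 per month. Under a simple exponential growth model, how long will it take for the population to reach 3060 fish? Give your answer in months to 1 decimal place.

7.0 months

Set N₀·e^(rt) = 3060: e^(0.139·t) = 3060/1160 = 2.6379.
0.139·t = ln(2.6379) = 0.96999, so t = 0.96999/0.139 = 6.9784.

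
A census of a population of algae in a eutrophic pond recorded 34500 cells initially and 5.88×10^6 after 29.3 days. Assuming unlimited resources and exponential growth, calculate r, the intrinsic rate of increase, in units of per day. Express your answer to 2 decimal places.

From N(t) = N₀·e^(rt): e^(r·29.3) = 5.88×10^6/34500 = 170.43.
r·29.3 = ln(170.43) = 5.1384, so r = 5.1384/29.3 = 0.17537.

0.18 per day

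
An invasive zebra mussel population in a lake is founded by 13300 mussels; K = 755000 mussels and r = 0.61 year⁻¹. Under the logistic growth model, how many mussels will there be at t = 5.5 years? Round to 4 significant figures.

256200 mussels

A = (K − N₀)/N₀ = (755000 − 13300)/13300 = 55.767.
N(t) = K/(1 + A·e^(−rt)) = 755000/(1 + 55.767×e^(−0.61×5.5)).
e^(−3.355) = 0.034909; denominator = 1 + 55.767×0.034909 = 2.9468.
N = 755000/2.9468 = 256211.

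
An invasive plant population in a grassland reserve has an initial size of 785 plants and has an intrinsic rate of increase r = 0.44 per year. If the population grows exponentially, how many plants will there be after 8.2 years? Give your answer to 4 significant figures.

N(t) = N₀·e^(rt) = 785 × e^(0.44×8.2) = 785 × e^3.608.
e^3.608 ≈ 36.892, so N ≈ 785 × 36.892 = 28960.4.

28960 plants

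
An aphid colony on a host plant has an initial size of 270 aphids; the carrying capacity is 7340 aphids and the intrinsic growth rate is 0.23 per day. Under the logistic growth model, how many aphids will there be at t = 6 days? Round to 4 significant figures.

A = (K − N₀)/N₀ = (7340 − 270)/270 = 26.185.
N(t) = K/(1 + A·e^(−rt)) = 7340/(1 + 26.185×e^(−0.23×6)).
e^(−1.38) = 0.25158; denominator = 1 + 26.185×0.25158 = 7.5876.
N = 7340/7.5876 = 967.364.

967.4 aphids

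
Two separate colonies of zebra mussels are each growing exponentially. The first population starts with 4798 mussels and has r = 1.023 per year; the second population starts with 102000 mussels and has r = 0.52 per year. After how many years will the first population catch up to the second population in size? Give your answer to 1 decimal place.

6.1 years

Set 4798·e^(1.023t) = 102000·e^(0.52t).
e^((1.023 − 0.52)t) = 102000/4798 → e^(0.503·t) = 21.259.
0.503·t = ln(21.259) = 3.0568, so t = 3.0568/0.503 = 6.0771.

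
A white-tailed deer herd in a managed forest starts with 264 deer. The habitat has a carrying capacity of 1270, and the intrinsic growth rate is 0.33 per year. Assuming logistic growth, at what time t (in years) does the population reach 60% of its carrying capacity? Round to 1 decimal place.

5.3 years

A = (K − N₀)/N₀ = (1270 − 264)/264 = 3.8106.
Solve 1270/(1 + 3.8106·e^(−0.33t)) = 762: 1 + 3.8106·e^(−0.33t) = 1.6667, so e^(−0.33t) = 0.17495.
−0.33·t = ln(0.17495) = -1.7433, so t = 1.7433/0.33 = 5.2826.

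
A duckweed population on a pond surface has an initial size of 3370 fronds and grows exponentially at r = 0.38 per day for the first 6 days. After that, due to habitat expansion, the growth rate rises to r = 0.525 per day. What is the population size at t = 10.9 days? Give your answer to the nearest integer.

Phase 1: N(6) = 3370·e^(0.38×6) = 3370·e^2.28 = 32947.4.
Phase 2 runs for 10.9 − 6 = 4.9 days at r = 0.525.
N(10.9) = 32947.4·e^(0.525×4.9) = 32947.4·e^2.573 = 431563.

431563 fronds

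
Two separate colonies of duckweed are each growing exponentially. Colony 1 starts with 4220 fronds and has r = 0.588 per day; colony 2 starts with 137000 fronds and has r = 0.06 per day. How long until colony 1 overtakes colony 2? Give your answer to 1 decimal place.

6.6 days

Set 4220·e^(0.588t) = 137000·e^(0.06t).
e^((0.588 − 0.06)t) = 137000/4220 → e^(0.528·t) = 32.464.
0.528·t = ln(32.464) = 3.4801, so t = 3.4801/0.528 = 6.5912.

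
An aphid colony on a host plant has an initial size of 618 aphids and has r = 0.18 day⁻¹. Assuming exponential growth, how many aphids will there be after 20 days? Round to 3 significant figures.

N(t) = N₀·e^(rt) = 618 × e^(0.18×20) = 618 × e^3.6.
e^3.6 ≈ 36.598, so N ≈ 618 × 36.598 = 22617.7.

22600 aphids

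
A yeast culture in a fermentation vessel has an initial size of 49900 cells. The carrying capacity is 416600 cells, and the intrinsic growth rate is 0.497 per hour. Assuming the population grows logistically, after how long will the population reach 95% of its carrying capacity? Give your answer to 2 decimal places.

A = (K − N₀)/N₀ = (416600 − 49900)/49900 = 7.3487.
Solve 416600/(1 + 7.3487·e^(−0.497t)) = 395770: 1 + 7.3487·e^(−0.497t) = 1.0526, so e^(−0.497t) = 0.00716203.
−0.497·t = ln(0.00716203) = -4.939, so t = 4.939/0.497 = 9.9375.

9.94 hours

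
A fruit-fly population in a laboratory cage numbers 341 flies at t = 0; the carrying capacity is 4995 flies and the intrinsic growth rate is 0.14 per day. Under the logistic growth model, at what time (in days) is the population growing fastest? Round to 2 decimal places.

18.67 days

Logistic growth is fastest at N = K/2 = 2497.5.
A = (K − N₀)/N₀ = 13.648. Set K/(1 + A·e^(−rt)) = K/2 → A·e^(−rt) = 1.
e^(−0.14t) = 1/13.648 = 0.0732703, so t = ln(13.648)/0.14 = 2.6136/0.14 = 18.669.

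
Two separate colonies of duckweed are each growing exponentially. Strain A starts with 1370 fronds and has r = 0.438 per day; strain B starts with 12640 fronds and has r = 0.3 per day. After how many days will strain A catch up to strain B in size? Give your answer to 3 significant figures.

16.1 days

Set 1370·e^(0.438t) = 12640·e^(0.3t).
e^((0.438 − 0.3)t) = 12640/1370 → e^(0.138·t) = 9.2263.
0.138·t = ln(9.2263) = 2.2221, so t = 2.2221/0.138 = 16.102.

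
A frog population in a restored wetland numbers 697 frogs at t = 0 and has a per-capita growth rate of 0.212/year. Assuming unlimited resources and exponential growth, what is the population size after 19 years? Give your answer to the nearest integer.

N(t) = N₀·e^(rt) = 697 × e^(0.212×19) = 697 × e^4.028.
e^4.028 ≈ 56.149, so N ≈ 697 × 56.149 = 39135.5.

39136 frogs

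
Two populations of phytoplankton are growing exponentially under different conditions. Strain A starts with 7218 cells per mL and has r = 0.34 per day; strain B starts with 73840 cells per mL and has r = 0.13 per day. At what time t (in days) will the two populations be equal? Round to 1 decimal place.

11.1 days

Set 7218·e^(0.34t) = 73840·e^(0.13t).
e^((0.34 − 0.13)t) = 73840/7218 → e^(0.21·t) = 10.23.
0.21·t = ln(10.23) = 2.3253, so t = 2.3253/0.21 = 11.073.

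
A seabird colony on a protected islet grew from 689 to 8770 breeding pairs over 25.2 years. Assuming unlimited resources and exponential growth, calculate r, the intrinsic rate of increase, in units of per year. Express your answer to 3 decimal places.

0.101 per year

From N(t) = N₀·e^(rt): e^(r·25.2) = 8770/689 = 12.729.
r·25.2 = ln(12.729) = 2.5439, so r = 2.5439/25.2 = 0.10095.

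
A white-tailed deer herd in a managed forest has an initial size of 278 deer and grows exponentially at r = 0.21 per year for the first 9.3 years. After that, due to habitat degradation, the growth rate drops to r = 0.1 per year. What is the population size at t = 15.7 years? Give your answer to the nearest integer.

Phase 1: N(9.3) = 278·e^(0.21×9.3) = 278·e^1.953 = 1959.85.
Phase 2 runs for 15.7 − 9.3 = 6.4 years at r = 0.1.
N(15.7) = 1959.85·e^(0.1×6.4) = 1959.85·e^0.64 = 3716.81.

3717 deer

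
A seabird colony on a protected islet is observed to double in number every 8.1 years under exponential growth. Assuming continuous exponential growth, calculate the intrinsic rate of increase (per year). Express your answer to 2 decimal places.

0.09 per year

r = ln(2)/t_d = 0.6931/8.1 = 0.085574.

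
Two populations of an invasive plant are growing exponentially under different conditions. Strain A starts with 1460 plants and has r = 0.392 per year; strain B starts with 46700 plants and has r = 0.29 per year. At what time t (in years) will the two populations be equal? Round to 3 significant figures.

34.0 years

Set 1460·e^(0.392t) = 46700·e^(0.29t).
e^((0.392 − 0.29)t) = 46700/1460 → e^(0.102·t) = 31.986.
0.102·t = ln(31.986) = 3.4653, so t = 3.4653/0.102 = 33.974.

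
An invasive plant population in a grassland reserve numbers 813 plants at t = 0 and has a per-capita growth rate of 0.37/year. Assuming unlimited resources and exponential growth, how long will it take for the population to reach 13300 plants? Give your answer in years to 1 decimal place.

7.6 years

Set N₀·e^(rt) = 13300: e^(0.37·t) = 13300/813 = 16.359.
0.37·t = ln(16.359) = 2.7948, so t = 2.7948/0.37 = 7.5535.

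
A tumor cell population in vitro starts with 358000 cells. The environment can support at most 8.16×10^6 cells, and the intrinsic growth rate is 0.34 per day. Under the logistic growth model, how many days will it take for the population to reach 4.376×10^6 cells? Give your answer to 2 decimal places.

9.49 days

A = (K − N₀)/N₀ = (8.16×10^6 − 358000)/358000 = 21.793.
Solve 8.16×10^6/(1 + 21.793·e^(−0.34t)) = 4.376×10^6: 1 + 21.793·e^(−0.34t) = 1.8647, so e^(−0.34t) = 0.0396781.
−0.34·t = ln(0.0396781) = -3.227, so t = 3.227/0.34 = 9.491.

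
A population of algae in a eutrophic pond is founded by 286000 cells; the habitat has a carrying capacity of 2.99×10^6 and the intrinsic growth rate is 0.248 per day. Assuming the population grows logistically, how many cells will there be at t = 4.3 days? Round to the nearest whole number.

702755 cells

A = (K − N₀)/N₀ = (2.99×10^6 − 286000)/286000 = 9.4545.
N(t) = K/(1 + A·e^(−rt)) = 2.99×10^6/(1 + 9.4545×e^(−0.248×4.3)).
e^(−1.066) = 0.34425; denominator = 1 + 9.4545×0.34425 = 4.2547.
N = 2.99×10^6/4.2547 = 702755.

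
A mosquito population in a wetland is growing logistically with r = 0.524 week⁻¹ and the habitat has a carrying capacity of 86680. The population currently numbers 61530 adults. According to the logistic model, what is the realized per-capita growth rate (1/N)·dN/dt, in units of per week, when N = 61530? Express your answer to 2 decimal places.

0.15 per week

(1/N)·dN/dt = r(1 − N/K) = 0.524 × (1 − 61530/86680).
= 0.524 × 0.29015 = 0.15204.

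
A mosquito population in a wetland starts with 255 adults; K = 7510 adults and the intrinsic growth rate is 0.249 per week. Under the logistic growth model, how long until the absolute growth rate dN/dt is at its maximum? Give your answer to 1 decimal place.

Logistic growth is fastest at N = K/2 = 3755.
A = (K − N₀)/N₀ = 28.451. Set K/(1 + A·e^(−rt)) = K/2 → A·e^(−rt) = 1.
e^(−0.249t) = 1/28.451 = 0.0351482, so t = ln(28.451)/0.249 = 3.3482/0.249 = 13.447.

13.4 weeks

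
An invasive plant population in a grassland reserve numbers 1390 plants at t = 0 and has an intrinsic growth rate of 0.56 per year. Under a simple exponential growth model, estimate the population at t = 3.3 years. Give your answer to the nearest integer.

N(t) = N₀·e^(rt) = 1390 × e^(0.56×3.3) = 1390 × e^1.848.
e^1.848 ≈ 6.3471, so N ≈ 1390 × 6.3471 = 8822.49.

8822 plants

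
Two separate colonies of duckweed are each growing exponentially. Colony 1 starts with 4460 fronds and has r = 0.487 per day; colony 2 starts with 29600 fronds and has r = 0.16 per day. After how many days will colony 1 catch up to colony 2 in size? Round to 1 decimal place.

5.8 days

Set 4460·e^(0.487t) = 29600·e^(0.16t).
e^((0.487 − 0.16)t) = 29600/4460 → e^(0.327·t) = 6.6368.
0.327·t = ln(6.6368) = 1.8926, so t = 1.8926/0.327 = 5.7878.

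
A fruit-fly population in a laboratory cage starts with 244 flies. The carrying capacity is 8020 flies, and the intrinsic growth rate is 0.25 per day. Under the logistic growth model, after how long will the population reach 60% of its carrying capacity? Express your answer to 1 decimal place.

A = (K − N₀)/N₀ = (8020 − 244)/244 = 31.869.
Solve 8020/(1 + 31.869·e^(−0.25t)) = 4812: 1 + 31.869·e^(−0.25t) = 1.6667, so e^(−0.25t) = 0.0209191.
−0.25·t = ln(0.0209191) = -3.8671, so t = 3.8671/0.25 = 15.468.

15.5 days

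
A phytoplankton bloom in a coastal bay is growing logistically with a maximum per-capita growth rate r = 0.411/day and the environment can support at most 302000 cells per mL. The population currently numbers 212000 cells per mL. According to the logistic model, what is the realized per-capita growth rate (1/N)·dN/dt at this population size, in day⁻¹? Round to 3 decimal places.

(1/N)·dN/dt = r(1 − N/K) = 0.411 × (1 − 212000/302000).
= 0.411 × 0.29801 = 0.12248.

0.122 per day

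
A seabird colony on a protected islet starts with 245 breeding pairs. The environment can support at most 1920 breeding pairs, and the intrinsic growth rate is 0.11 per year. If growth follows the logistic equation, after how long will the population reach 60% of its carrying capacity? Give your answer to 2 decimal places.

21.16 years

A = (K − N₀)/N₀ = (1920 − 245)/245 = 6.8367.
Solve 1920/(1 + 6.8367·e^(−0.11t)) = 1152: 1 + 6.8367·e^(−0.11t) = 1.6667, so e^(−0.11t) = 0.0975124.
−0.11·t = ln(0.0975124) = -2.3278, so t = 2.3278/0.11 = 21.162.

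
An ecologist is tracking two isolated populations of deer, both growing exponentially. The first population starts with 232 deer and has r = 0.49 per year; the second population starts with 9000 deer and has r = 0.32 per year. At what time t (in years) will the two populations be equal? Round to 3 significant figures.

Set 232·e^(0.49t) = 9000·e^(0.32t).
e^((0.49 − 0.32)t) = 9000/232 → e^(0.17·t) = 38.793.
0.17·t = ln(38.793) = 3.6582, so t = 3.6582/0.17 = 21.519.

21.5 years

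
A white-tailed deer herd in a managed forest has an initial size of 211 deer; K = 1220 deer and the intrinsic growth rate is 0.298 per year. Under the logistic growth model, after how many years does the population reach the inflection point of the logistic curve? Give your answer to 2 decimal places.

5.25 years

Logistic growth is fastest at N = K/2 = 610.
A = (K − N₀)/N₀ = 4.782. Set K/(1 + A·e^(−rt)) = K/2 → A·e^(−rt) = 1.
e^(−0.298t) = 1/4.782 = 0.209118, so t = ln(4.782)/0.298 = 1.5649/0.298 = 5.2512.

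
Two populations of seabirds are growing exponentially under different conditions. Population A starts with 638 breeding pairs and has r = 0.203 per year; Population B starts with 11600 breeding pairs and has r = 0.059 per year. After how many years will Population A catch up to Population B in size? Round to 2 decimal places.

Set 638·e^(0.203t) = 11600·e^(0.059t).
e^((0.203 − 0.059)t) = 11600/638 → e^(0.144·t) = 18.182.
0.144·t = ln(18.182) = 2.9004, so t = 2.9004/0.144 = 20.142.

20.14 years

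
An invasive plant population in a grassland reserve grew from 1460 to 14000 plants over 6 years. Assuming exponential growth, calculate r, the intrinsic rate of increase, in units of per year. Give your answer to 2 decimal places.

0.38 per year

From N(t) = N₀·e^(rt): e^(r·6) = 14000/1460 = 9.589.
r·6 = ln(9.589) = 2.2606, so r = 2.2606/6 = 0.37677.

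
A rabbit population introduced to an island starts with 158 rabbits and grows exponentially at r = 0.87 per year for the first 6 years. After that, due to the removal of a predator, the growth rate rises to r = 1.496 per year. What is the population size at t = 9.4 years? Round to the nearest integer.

Phase 1: N(6) = 158·e^(0.87×6) = 158·e^5.22 = 29219.6.
Phase 2 runs for 9.4 − 6 = 3.4 years at r = 1.496.
N(9.4) = 29219.6·e^(1.496×3.4) = 29219.6·e^5.086 = 4.727916×10^6.

4727916 rabbits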